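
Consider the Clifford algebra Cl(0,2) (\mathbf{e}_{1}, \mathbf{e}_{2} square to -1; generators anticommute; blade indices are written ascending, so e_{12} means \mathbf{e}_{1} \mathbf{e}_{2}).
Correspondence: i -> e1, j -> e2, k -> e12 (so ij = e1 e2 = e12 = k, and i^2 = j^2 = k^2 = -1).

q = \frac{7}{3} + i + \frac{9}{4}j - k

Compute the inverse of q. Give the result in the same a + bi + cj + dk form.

In blades: q = \frac{7}{3} + e_{1} + \frac{9}{4} e_{2} - e_{12}.
With qbar = \frac{7}{3} - e_{1} - \frac{9}{4} e_{2} + e_{12} (scalar fixed, mapped units negated), q qbar = \frac{1801}{144} (the sum of squared coefficients), so q^-1 = qbar / (\frac{1801}{144}) = \frac{336}{1801} - \frac{144}{1801} e_{1} - \frac{324}{1801} e_{2} + \frac{144}{1801} e_{12}; translating back:
Answer: \frac{336}{1801} - \frac{144}{1801}i - \frac{324}{1801}j + \frac{144}{1801}k


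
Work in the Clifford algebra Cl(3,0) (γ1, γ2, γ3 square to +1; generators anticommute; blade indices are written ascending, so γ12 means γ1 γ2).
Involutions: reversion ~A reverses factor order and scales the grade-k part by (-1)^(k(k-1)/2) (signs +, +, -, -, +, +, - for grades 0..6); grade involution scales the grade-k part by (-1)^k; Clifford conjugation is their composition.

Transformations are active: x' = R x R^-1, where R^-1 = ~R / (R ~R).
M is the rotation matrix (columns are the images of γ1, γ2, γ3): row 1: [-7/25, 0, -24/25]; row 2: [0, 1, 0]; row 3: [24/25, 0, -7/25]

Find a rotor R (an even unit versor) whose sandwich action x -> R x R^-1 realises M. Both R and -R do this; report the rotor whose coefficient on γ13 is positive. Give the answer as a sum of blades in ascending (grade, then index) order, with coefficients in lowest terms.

Method: write R = a + b12*γ12 + b13*γ13 + b23*γ23 with a^2 + b12^2 + b13^2 + b23^2 = 1 (so R^-1 = ~R). Expanding the columns R e_j ~R gives tr M = 4a^2 - 1 and, from the antisymmetric part, M21 - M12 = -4a*b12, M13 - M31 = 4a*b13, M32 - M23 = -4a*b23.
Here tr M = 11/25, so a^2 = (1 + tr M)/4 = 9/25 and a = ±3/5. Taking a = 3/5: M21 - M12 = 0, M13 - M31 = -48/25, M32 - M23 = 0, giving b12 = 0, b13 = -4/5, b23 = 0, i.e. R = 3/5 - 4/5*γ13.
Its γ13 coefficient is negative, so report the other preimage -R.
Answer: -3/5 + 4/5*γ13. Recall the cover is two-to-one: with M of trace 11/25, both preimages act alike, and the stated γ13 sign chooses the sheet.


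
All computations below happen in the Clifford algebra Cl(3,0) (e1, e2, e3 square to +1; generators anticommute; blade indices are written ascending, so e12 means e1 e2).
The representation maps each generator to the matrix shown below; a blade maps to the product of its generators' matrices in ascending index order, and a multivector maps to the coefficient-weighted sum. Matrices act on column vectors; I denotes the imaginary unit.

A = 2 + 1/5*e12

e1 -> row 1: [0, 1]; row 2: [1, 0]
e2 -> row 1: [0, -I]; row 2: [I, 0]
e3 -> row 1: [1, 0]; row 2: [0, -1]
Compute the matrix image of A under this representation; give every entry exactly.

Bivector images (products of the table entries): rho(e12) = rho(e1)rho(e2) = row 1: [I, 0]; row 2: [0, -I].
M = (2)*1 + (1/5)*rho(e12), summed entrywise (1 is the identity matrix):
Answer: row 1: [2 + I/5, 0]; row 2: [0, 2 - I/5]


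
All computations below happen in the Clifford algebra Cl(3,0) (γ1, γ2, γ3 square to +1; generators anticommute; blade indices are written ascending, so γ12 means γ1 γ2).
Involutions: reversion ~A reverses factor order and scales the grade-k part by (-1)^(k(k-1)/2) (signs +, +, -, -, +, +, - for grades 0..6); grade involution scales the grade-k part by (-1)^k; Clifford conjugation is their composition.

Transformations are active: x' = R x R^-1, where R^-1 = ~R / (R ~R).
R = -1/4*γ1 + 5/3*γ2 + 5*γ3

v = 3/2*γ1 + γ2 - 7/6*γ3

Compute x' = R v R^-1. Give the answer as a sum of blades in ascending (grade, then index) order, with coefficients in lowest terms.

~R = -1/4*γ1 + 5/3*γ2 + 5*γ3, and R ~R = 4009/144, so R^-1 = ~R / (4009/144).
R v = -109/24 - 11/4*γ12 - 173/24*γ13 - 125/18*γ23
Answer: -11373/8018*γ1 - 6189/4009*γ2 - 11177/24054*γ3


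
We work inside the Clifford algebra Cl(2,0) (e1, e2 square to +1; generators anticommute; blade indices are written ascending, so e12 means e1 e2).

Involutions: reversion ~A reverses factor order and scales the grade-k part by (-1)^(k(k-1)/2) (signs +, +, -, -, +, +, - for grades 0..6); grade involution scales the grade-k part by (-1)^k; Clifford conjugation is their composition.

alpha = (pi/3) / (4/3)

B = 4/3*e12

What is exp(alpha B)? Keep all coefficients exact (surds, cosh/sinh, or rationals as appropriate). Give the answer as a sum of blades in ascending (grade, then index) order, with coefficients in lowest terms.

B^2 = (4/3)^2*(e12)^2 = 16/9*(-1) = -16/9 (a basis 2-blade squares to minus the product of its generators' squares).
B^2 = -16/9 — a negative square means the series sums to a rotation: l = 4/3, alpha*l = pi/3, so exp(alpha B) = cos(pi/3) + (sin(pi/3)/(4/3))*B = 1/2 + (3*sqrt(3)/8)*B.
Answer: 1/2 + sqrt(3)/2*e12


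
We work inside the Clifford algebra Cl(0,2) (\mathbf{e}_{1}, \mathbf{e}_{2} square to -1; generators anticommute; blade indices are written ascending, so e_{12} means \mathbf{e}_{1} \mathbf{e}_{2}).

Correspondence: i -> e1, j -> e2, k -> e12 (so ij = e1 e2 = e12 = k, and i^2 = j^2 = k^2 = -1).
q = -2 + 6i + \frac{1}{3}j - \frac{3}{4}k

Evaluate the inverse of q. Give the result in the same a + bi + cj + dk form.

In blades: q = -2 + 6 e_{1} + \frac{1}{3} e_{2} - \frac{3}{4} e_{12}.
With qbar = -2 - 6 e_{1} - \frac{1}{3} e_{2} + \frac{3}{4} e_{12} (scalar fixed, mapped units negated), q qbar = \frac{5857}{144} (the sum of squared coefficients), so q^-1 = qbar / (\frac{5857}{144}) = -\frac{288}{5857} - \frac{864}{5857} e_{1} - \frac{48}{5857} e_{2} + \frac{108}{5857} e_{12}; translating back:
Answer: -\frac{288}{5857} - \frac{864}{5857}i - \frac{48}{5857}j + \frac{108}{5857}k


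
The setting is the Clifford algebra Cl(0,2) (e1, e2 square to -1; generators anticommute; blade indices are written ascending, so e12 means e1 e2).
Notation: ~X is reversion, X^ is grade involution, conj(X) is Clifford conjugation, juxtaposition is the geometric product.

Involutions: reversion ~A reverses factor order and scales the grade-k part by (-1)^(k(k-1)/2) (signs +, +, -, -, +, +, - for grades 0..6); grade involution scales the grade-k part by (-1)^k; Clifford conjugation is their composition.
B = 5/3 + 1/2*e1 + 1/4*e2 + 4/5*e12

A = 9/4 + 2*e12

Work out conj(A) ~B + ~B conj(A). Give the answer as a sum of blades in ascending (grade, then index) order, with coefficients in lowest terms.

first term: 43/20 + 13/8*e1 - 7/16*e2 - 77/15*e12
second term: 43/20 + 5/8*e1 + 25/16*e2 - 77/15*e12
Answer: 43/10 + 9/4*e1 + 9/8*e2 - 154/15*e12


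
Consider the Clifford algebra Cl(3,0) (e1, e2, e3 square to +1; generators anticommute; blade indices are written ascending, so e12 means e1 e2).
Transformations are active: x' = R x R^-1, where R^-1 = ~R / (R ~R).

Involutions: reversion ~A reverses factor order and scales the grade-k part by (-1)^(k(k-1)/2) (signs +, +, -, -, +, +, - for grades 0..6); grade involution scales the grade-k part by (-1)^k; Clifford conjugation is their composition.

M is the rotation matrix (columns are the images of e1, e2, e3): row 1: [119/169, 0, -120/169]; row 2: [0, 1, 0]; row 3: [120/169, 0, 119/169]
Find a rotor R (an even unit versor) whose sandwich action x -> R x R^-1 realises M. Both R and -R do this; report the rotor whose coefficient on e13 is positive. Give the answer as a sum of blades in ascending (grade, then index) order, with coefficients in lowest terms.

Method: write R = a + b12*e12 + b13*e13 + b23*e23 with a^2 + b12^2 + b13^2 + b23^2 = 1 (so R^-1 = ~R). Expanding the columns R e_j ~R gives tr M = 4a^2 - 1 and, from the antisymmetric part, M21 - M12 = -4a*b12, M13 - M31 = 4a*b13, M32 - M23 = -4a*b23.
Here tr M = 407/169, so a^2 = (1 + tr M)/4 = 144/169 and a = ±12/13. Taking a = 12/13: M21 - M12 = 0, M13 - M31 = -240/169, M32 - M23 = 0, giving b12 = 0, b13 = -5/13, b23 = 0, i.e. R = 12/13 - 5/13*e13.
Its e13 coefficient is negative, so report the other preimage -R.
Answer: -12/13 + 5/13*e13. Key observation: the double cover Spin(3) -> SO(3) sends R and -R to the same matrix (trace 407/169 here), so the stated sign of the e13 coefficient is what selects one sheet.


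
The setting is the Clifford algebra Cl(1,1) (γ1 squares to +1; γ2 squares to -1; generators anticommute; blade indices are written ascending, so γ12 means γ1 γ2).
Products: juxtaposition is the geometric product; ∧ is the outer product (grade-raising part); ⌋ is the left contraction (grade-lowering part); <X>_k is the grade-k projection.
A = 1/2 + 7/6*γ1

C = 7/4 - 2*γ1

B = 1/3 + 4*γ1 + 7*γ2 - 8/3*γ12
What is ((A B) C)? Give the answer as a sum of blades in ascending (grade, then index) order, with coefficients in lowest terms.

step 1: 29/6 + 43/18*γ1 + 7/18*γ2 + 41/6*γ12
step 2: 265/72 - 395/72*γ1 + 1033/72*γ2 + 917/72*γ12
Answer: 265/72 - 395/72*γ1 + 1033/72*γ2 + 917/72*γ12


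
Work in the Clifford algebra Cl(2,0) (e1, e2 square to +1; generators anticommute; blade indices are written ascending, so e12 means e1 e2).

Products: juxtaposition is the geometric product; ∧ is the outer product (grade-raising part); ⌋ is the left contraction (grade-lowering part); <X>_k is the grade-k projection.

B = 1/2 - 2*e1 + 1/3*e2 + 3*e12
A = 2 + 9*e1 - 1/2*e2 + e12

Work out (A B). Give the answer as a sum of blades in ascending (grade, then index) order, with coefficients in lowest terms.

step 1: -121/6 + 7/3*e1 + 353/12*e2 + 17/2*e12
Answer: -121/6 + 7/3*e1 + 353/12*e2 + 17/2*e12


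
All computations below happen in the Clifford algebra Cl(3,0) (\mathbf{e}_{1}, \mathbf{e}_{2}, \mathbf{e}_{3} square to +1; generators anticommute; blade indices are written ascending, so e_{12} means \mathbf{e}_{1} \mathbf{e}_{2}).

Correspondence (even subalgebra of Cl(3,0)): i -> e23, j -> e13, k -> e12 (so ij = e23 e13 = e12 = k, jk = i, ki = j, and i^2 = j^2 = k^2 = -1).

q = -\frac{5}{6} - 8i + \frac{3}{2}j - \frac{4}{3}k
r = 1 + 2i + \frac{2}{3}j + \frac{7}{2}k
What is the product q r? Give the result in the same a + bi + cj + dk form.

In blades: q = -\frac{5}{6} - \frac{4}{3} e_{12} + \frac{3}{2} e_{13} - 8 e_{23}, r = 1 + \frac{7}{2} e_{12} + \frac{2}{3} e_{13} + 2 e_{23}.
Distribute q over r term by term (generator squares from the signature, products reordered to ascending indices): (-\frac{5}{6})*r = -\frac{5}{6} - \frac{35}{12} e_{12} - \frac{5}{9} e_{13} - \frac{5}{3} e_{23}; (-\frac{4}{3} e_{12})*r = \frac{14}{3} - \frac{4}{3} e_{12} - \frac{8}{3} e_{13} + \frac{8}{9} e_{23}; (\frac{3}{2} e_{13})*r = -1 - 3 e_{12} + \frac{3}{2} e_{13} + \frac{21}{4} e_{23}; (-8 e_{23})*r = 16 - \frac{16}{3} e_{12} + 28 e_{13} - 8 e_{23}.
Sum: \frac{113}{6} - \frac{151}{12} e_{12} + \frac{473}{18} e_{13} - \frac{127}{36} e_{23}; translating back through the correspondence:
Answer: \frac{113}{6} - \frac{127}{36}i + \frac{473}{18}j - \frac{151}{12}k


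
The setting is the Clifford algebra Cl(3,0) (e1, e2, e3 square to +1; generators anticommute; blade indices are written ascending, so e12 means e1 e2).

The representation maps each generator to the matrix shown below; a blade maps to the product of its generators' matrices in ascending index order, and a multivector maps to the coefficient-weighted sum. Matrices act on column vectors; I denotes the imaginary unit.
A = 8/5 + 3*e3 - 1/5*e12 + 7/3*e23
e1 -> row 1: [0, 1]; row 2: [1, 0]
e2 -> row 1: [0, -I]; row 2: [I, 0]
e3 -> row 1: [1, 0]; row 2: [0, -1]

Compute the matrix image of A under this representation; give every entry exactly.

Bivector images (products of the table entries): rho(e12) = rho(e1)rho(e2) = row 1: [I, 0]; row 2: [0, -I]; rho(e23) = rho(e2)rho(e3) = row 1: [0, I]; row 2: [I, 0].
M = (8/5)*1 + (3)*rho(e3) + (-1/5)*rho(e12) + (7/3)*rho(e23), summed entrywise (1 is the identity matrix):
Answer: row 1: [23/5 - I/5, 7*I/3]; row 2: [7*I/3, -7/5 + I/5]


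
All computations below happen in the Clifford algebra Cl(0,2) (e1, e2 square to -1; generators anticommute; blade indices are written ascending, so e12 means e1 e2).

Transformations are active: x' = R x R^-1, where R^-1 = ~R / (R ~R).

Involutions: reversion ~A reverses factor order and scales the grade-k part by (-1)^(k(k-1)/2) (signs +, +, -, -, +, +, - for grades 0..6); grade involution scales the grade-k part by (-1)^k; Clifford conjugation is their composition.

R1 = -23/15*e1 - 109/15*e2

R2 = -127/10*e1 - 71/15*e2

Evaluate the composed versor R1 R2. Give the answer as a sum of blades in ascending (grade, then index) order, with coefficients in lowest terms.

Distribute over the terms of R1 (each basis-blade product reordered to ascending indices, repeated generators contracted through their squares):
(-23/15*e1) R2 = -2921/150 + 1633/225*e12
(-109/15*e2) R2 = -7739/225 - 13843/150*e12
Summing the partial products and collecting blades:
Answer: -24241/450 - 38263/450*e12


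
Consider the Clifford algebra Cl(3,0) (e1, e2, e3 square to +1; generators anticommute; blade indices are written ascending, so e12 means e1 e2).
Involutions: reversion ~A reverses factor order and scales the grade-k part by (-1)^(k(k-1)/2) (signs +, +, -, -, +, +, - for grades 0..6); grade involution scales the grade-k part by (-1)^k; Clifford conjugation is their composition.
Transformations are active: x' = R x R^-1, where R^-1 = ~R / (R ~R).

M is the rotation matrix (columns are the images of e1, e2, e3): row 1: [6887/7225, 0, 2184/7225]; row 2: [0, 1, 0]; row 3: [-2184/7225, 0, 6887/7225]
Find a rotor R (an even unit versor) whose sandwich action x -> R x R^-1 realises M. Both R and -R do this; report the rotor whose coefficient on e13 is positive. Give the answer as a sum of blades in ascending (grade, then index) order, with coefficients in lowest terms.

Method: write R = a + b12*e12 + b13*e13 + b23*e23 with a^2 + b12^2 + b13^2 + b23^2 = 1 (so R^-1 = ~R). Expanding the columns R e_j ~R gives tr M = 4a^2 - 1 and, from the antisymmetric part, M21 - M12 = -4a*b12, M13 - M31 = 4a*b13, M32 - M23 = -4a*b23.
Here tr M = 20999/7225, so a^2 = (1 + tr M)/4 = 7056/7225 and a = ±84/85. Taking a = 84/85: M21 - M12 = 0, M13 - M31 = 4368/7225, M32 - M23 = 0, giving b12 = 0, b13 = 13/85, b23 = 0, i.e. R = 84/85 + 13/85*e13.
Its e13 coefficient is already positive.
Answer: 84/85 + 13/85*e13. Uniqueness: Spin(3) -> SO(3) maps R and -R to the same rotation of trace 20999/7225; fixing the sign of the e13 coefficient removes the ambiguity.


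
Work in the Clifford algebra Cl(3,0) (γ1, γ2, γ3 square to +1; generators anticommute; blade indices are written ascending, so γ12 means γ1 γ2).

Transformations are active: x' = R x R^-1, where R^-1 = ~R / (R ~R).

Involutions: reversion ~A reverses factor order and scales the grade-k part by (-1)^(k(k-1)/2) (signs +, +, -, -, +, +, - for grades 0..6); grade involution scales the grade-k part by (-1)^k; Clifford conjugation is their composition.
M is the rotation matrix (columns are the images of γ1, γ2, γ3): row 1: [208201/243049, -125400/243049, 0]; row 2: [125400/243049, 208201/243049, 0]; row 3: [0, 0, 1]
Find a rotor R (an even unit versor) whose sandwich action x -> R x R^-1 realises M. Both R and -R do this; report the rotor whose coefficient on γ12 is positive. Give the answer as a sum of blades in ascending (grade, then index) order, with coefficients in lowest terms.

Method: write R = a + b12*γ12 + b13*γ13 + b23*γ23 with a^2 + b12^2 + b13^2 + b23^2 = 1 (so R^-1 = ~R). Expanding the columns R e_j ~R gives tr M = 4a^2 - 1 and, from the antisymmetric part, M21 - M12 = -4a*b12, M13 - M31 = 4a*b13, M32 - M23 = -4a*b23.
Here tr M = 659451/243049, so a^2 = (1 + tr M)/4 = 225625/243049 and a = ±475/493. Taking a = 475/493: M21 - M12 = 250800/243049, M13 - M31 = 0, M32 - M23 = 0, giving b12 = -132/493, b13 = 0, b23 = 0, i.e. R = 475/493 - 132/493*γ12.
Its γ12 coefficient is negative, so report the other preimage -R.
Answer: -475/493 + 132/493*γ12. Key observation: the double cover Spin(3) -> SO(3) sends R and -R to the same matrix (trace 659451/243049 here), so the stated sign of the γ12 coefficient is what selects one sheet.


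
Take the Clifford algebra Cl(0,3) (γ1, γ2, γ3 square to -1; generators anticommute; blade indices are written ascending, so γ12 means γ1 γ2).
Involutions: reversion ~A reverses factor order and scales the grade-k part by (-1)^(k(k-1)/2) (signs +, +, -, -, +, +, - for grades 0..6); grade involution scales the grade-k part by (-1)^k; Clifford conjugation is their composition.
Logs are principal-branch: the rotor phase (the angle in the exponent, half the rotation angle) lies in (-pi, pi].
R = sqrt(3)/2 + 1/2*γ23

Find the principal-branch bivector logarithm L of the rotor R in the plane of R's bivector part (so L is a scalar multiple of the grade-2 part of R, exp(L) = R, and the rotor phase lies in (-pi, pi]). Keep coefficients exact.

The scalar part of R is sqrt(3)/2, which pins the rotor phase on the principal branch; dividing the bivector part by the sine of that phase recovers the unit plane, and L is the phase times that plane.
Concretely: cos(phase) = sqrt(3)/2 gives phase = ±pi/6, and since phase/sin(phase) is even the sign is immaterial: L = (phase/sin(phase)) * <R>_2 = (pi/3) * <R>_2.
Answer: pi/6*γ23


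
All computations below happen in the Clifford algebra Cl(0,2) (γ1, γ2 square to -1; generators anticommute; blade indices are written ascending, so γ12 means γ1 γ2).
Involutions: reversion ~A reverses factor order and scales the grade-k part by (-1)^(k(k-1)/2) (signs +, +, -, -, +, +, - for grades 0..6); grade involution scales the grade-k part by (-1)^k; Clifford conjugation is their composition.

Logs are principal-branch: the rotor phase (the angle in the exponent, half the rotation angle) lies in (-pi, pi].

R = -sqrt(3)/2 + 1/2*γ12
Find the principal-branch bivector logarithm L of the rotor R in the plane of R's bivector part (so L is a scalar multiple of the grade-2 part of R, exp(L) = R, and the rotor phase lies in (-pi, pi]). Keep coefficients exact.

The scalar part of R is -sqrt(3)/2, and that scalar determines the rotor phase on the principal branch; recovering the unit plane as bivector-part over sine of the phase gives L = phase * plane.
Concretely: cos(phase) = -sqrt(3)/2 gives phase = ±5*pi/6, and since phase/sin(phase) is even the sign is immaterial: L = (phase/sin(phase)) * <R>_2 = (5*pi/3) * <R>_2.
Answer: 5*pi/6*γ12


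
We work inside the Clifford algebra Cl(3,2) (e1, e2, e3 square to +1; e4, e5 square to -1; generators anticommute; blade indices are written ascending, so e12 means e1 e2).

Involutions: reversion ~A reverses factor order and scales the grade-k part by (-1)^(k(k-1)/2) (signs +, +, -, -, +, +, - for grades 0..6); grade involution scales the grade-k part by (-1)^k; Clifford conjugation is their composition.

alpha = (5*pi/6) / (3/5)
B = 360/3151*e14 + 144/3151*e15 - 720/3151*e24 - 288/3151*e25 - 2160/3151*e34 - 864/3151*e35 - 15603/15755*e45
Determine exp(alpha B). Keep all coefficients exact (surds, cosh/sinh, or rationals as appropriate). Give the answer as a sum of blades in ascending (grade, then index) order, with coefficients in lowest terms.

B^2 term by term: the squares give (360/3151)^2*(e14)^2 + (144/3151)^2*(e15)^2 + (-720/3151)^2*(e24)^2 + (-288/3151)^2*(e25)^2 + (-2160/3151)^2*(e34)^2 + (-864/3151)^2*(e35)^2 + (-15603/15755)^2*(e45)^2 = 129600/9928801*(+1) + 20736/9928801*(+1) + 518400/9928801*(+1) + 82944/9928801*(+1) + 4665600/9928801*(+1) + 746496/9928801*(+1) + 243453609/248220025*(-1) = -9/25 (each basis 2-blade squares to minus the product of its generators' squares); cross terms between blades sharing an index anticommute and cancel; the commuting (index-disjoint) pairs give grade-4 terms 2*c*c'*(blade product), which cancel blade by blade — e1245: 207360/9928801 - 207360/9928801 = 0; e1345: 622080/9928801 - 622080/9928801 = 0; e2345: -1244160/9928801 + 1244160/9928801 = 0 — confirming B is simple. So B^2 = -9/25.
B^2 = -9/25 — B^2 < 0, so the exponential closes trigonometrically: l = 3/5, alpha*l = 5*pi/6, so exp(alpha B) = cos(5*pi/6) + (sin(5*pi/6)/(3/5))*B = -sqrt(3)/2 + (5/6)*B.
Answer: -sqrt(3)/2 + 300/3151*e14 + 120/3151*e15 - 600/3151*e24 - 240/3151*e25 - 1800/3151*e34 - 720/3151*e35 - 5201/6302*e45


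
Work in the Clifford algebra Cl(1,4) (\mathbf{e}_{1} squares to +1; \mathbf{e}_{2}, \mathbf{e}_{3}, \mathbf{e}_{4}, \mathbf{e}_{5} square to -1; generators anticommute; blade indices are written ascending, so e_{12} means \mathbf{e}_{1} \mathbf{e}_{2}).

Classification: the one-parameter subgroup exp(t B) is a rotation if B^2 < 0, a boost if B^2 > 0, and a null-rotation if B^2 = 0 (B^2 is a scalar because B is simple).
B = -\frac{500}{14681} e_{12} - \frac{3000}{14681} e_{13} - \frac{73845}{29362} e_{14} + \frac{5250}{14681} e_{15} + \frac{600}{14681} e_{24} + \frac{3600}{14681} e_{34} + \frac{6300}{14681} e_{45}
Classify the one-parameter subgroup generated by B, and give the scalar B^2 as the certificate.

B^2 term by term: the squares give (-\frac{500}{14681})^2*(e_{12})^2 + (-\frac{3000}{14681})^2*(e_{13})^2 + (-\frac{73845}{29362})^2*(e_{14})^2 + (\frac{5250}{14681})^2*(e_{15})^2 + (\frac{600}{14681})^2*(e_{24})^2 + (\frac{3600}{14681})^2*(e_{34})^2 + (\frac{6300}{14681})^2*(e_{45})^2 = \frac{250000}{215531761}*(+1) + \frac{9000000}{215531761}*(+1) + \frac{5453084025}{862127044}*(+1) + \frac{27562500}{215531761}*(+1) + \frac{360000}{215531761}*(-1) + \frac{12960000}{215531761}*(-1) + \frac{39690000}{215531761}*(-1) = \frac{25}{4} (each basis 2-blade squares to minus the product of its generators' squares); cross terms between blades sharing an index anticommute and cancel; the commuting (index-disjoint) pairs give grade-4 terms 2*c*c'*(blade product), which cancel blade by blade — e_{1234}: -\frac{3600000}{215531761} + \frac{3600000}{215531761} = 0; e_{1245}: -\frac{6300000}{215531761} + \frac{6300000}{215531761} = 0; e_{1345}: -\frac{37800000}{215531761} + \frac{37800000}{215531761} = 0 — confirming B is simple. So B^2 = \frac{25}{4}.
Answer: boost, certificate B^2 = \frac{25}{4}. The invariant at work: B^2 = \frac{25}{4} is unchanged by conjugation, hence its sign classifies the subgroup whatever basis B is written in.


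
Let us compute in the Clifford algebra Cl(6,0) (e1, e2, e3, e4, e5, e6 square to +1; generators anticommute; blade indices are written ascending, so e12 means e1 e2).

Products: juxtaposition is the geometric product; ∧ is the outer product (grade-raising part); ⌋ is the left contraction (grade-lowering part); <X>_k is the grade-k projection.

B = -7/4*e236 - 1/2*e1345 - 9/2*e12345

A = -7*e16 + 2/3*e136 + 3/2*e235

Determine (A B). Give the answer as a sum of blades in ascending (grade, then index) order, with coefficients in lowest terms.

step 1: 7/6*e12 + 27/4*e14 + 21/8*e56 + 49/4*e123 + 3/4*e124 + 1/3*e456 + 3*e2456 + 7/2*e3456 - 63/2*e23456
Answer: 7/6*e12 + 27/4*e14 + 21/8*e56 + 49/4*e123 + 3/4*e124 + 1/3*e456 + 3*e2456 + 7/2*e3456 - 63/2*e23456


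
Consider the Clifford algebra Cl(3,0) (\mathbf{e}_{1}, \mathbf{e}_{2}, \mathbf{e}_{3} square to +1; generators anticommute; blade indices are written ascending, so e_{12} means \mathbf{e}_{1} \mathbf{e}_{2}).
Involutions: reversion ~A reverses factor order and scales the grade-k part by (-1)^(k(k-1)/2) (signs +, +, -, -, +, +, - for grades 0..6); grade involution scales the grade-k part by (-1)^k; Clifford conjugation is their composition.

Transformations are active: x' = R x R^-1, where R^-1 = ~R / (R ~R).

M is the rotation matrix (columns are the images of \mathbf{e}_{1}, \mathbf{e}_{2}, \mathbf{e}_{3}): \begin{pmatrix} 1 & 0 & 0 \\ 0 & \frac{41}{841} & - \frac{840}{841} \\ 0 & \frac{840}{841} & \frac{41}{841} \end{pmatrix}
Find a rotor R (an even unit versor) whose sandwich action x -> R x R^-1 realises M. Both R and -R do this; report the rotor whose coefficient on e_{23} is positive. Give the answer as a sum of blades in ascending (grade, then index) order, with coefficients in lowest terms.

Method: write R = a + b12*e_{12} + b13*e_{13} + b23*e_{23} with a^2 + b12^2 + b13^2 + b23^2 = 1 (so R^-1 = ~R). Expanding the columns R e_j ~R gives tr M = 4a^2 - 1 and, from the antisymmetric part, M21 - M12 = -4a*b12, M13 - M31 = 4a*b13, M32 - M23 = -4a*b23.
Here tr M = \frac{923}{841}, so a^2 = (1 + tr M)/4 = \frac{441}{841} and a = ±\frac{21}{29}. Taking a = \frac{21}{29}: M21 - M12 = 0, M13 - M31 = 0, M32 - M23 = \frac{1680}{841}, giving b12 = 0, b13 = 0, b23 = -\frac{20}{29}, i.e. R = \frac{21}{29} - \frac{20}{29} e_{23}.
Its e_{23} coefficient is negative, so report the other preimage -R.
Answer: -\frac{21}{29} + \frac{20}{29} e_{23}. Key observation: the double cover Spin(3) -> SO(3) sends R and -R to the same matrix (trace \frac{923}{841} here), so the stated sign of the e_{23} coefficient is what selects one sheet.


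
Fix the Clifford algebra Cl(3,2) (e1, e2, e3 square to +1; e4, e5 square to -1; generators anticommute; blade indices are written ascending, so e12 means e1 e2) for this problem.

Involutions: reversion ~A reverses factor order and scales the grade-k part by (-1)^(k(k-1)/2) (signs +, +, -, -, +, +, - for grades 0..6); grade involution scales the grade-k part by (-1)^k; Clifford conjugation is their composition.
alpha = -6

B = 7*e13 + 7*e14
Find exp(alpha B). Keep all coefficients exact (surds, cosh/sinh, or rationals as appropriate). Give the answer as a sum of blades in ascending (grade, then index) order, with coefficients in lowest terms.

B^2 term by term: the squares give (7)^2*(e13)^2 + (7)^2*(e14)^2 = 49*(-1) + 49*(+1) = 0 (each basis 2-blade squares to minus the product of its generators' squares); cross terms between blades sharing an index anticommute and cancel. So B^2 = 0.
B^2 = 0, hence only two terms survive: exp(alpha B) = 1 + alpha B (parabolic case).
Answer: 1 - 42*e13 - 42*e14


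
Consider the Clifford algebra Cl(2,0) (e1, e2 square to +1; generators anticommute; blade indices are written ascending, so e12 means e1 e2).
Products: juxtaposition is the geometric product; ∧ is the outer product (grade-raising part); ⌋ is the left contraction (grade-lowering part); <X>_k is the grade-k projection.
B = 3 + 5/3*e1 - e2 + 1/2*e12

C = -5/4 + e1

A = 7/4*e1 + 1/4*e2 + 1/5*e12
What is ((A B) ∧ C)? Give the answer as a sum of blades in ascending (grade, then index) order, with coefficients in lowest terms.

step 1: 77/30 + 197/40*e1 + 31/24*e2 - 47/30*e12
step 2: -77/24 - 1723/480*e1 - 155/96*e2 + 2/3*e12
Answer: -77/24 - 1723/480*e1 - 155/96*e2 + 2/3*e12


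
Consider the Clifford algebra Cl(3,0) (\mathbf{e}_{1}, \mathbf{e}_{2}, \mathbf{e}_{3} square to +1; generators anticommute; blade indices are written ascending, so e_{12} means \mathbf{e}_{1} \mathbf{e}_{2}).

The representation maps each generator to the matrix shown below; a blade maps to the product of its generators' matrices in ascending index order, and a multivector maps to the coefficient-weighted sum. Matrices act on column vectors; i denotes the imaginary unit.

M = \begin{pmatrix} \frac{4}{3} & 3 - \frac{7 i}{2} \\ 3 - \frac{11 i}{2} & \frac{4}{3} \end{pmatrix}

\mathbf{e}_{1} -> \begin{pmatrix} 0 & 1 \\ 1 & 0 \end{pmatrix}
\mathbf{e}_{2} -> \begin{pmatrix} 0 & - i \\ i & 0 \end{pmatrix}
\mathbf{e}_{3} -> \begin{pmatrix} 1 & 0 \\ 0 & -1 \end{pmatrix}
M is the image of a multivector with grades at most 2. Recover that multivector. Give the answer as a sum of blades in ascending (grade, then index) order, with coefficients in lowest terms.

Method: 1, rho(e_{1}), rho(e_{2}), rho(e_{3}) form a trace-orthogonal basis of the 2x2 complex matrices (tr(X Y) = 2 if X = Y, else 0), so M = m0*1 + m1*rho(e_{1}) + m2*rho(e_{2}) + m3*rho(e_{3}) with m0 = tr(M)/2 = \frac{4}{3}, m1 = tr(M rho(e_{1}))/2 = 3 - \frac{9 i}{2}, m2 = tr(M rho(e_{2}))/2 = -1, m3 = tr(M rho(e_{3}))/2 = 0.
Multiplying table entries, the bivector images are rho(e_{12}) = i*rho(e_{3}), rho(e_{13}) = -i*rho(e_{2}), rho(e_{23}) = i*rho(e_{1}); with real blade coefficients the real parts of m0..m3 are the coefficients of 1, e_{1}, e_{2}, e_{3} and the imaginary parts give the bivectors (e_{23}: Im m1, e_{13}: -Im m2, e_{12}: Im m3).
Answer: \frac{4}{3} + 3 e_{1} - e_{2} - \frac{9}{2} e_{23}


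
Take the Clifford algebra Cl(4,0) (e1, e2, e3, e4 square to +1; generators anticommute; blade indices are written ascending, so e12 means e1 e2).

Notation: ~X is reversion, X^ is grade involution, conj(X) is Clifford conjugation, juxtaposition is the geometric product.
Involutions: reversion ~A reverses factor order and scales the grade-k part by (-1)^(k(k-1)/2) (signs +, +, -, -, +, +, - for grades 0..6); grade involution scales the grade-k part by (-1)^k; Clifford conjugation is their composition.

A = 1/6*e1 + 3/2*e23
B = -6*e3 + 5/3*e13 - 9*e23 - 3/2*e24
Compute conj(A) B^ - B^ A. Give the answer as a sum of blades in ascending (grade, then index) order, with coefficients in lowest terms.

first term: -27/2 - 9*e2 - 5/18*e3 - 5/2*e12 - e13 - 9/4*e34 + 3/2*e123 + 1/4*e124
second term: 27/2 - 9*e2 - 5/18*e3 - 5/2*e12 - e13 - 9/4*e34 - 3/2*e123 - 1/4*e124
Answer: -27 + 3*e123 + 1/2*e124


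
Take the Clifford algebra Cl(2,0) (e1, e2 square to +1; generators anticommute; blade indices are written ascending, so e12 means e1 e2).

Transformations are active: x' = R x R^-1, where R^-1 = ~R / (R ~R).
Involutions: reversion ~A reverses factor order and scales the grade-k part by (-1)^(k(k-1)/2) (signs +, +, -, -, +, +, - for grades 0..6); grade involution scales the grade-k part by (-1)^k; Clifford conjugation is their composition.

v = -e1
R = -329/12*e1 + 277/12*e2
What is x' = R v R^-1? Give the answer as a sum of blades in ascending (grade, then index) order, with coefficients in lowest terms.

~R = -329/12*e1 + 277/12*e2, and R ~R = 92485/72, so R^-1 = ~R / (92485/72).
R v = 329/12 + 277/12*e12
Answer: -15756/92485*e1 + 91133/92485*e2


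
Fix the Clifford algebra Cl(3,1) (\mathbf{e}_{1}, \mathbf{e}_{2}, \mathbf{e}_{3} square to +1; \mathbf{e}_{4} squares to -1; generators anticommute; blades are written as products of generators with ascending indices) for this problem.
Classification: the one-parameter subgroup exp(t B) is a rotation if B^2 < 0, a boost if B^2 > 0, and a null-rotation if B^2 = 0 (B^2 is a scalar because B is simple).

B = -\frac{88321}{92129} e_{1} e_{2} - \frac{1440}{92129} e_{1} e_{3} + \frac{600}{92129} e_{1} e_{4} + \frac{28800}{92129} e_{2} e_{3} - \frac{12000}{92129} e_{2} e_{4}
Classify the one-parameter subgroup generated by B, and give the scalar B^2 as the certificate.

B^2 term by term: the squares give (-\frac{88321}{92129})^2*(e_{1} e_{2})^2 + (-\frac{1440}{92129})^2*(e_{1} e_{3})^2 + (\frac{600}{92129})^2*(e_{1} e_{4})^2 + (\frac{28800}{92129})^2*(e_{2} e_{3})^2 + (-\frac{12000}{92129})^2*(e_{2} e_{4})^2 = \frac{7800599041}{8487752641}*(-1) + \frac{2073600}{8487752641}*(-1) + \frac{360000}{8487752641}*(+1) + \frac{829440000}{8487752641}*(-1) + \frac{144000000}{8487752641}*(+1) = -1 (each basis 2-blade squares to minus the product of its generators' squares); cross terms between blades sharing an index anticommute and cancel; the commuting (index-disjoint) pairs give grade-4 terms 2*c*c'*(blade product), which cancel blade by blade — e_{1} e_{2} e_{3} e_{4}: -\frac{34560000}{8487752641} + \frac{34560000}{8487752641} = 0 — confirming B is simple. So B^2 = -1.
Answer: rotation, certificate B^2 = -1. Because -1 is invariant under every versor sandwich, the classification follows from its sign alone.


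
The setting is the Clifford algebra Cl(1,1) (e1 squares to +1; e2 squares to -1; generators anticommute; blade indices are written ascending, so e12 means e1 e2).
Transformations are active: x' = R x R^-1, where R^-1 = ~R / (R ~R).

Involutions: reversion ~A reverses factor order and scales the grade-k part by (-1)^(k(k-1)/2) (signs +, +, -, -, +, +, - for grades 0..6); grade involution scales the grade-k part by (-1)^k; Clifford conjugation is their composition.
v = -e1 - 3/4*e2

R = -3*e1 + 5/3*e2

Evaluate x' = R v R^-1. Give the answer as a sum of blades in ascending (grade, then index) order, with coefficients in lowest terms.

~R = -3*e1 + 5/3*e2, and R ~R = 56/9, so R^-1 = ~R / (56/9).
R v = 17/4 + 47/12*e12
Answer: -347/112*e1 + 339/112*e2


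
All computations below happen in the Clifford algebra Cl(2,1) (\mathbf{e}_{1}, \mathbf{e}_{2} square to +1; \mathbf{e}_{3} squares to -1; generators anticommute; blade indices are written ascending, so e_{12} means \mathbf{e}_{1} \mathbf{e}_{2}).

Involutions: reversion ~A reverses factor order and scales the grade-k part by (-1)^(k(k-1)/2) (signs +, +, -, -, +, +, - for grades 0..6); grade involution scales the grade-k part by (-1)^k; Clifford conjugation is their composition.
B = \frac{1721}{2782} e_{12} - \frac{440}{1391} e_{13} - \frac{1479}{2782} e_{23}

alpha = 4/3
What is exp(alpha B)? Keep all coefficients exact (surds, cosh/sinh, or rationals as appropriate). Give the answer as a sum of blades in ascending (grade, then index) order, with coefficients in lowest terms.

B^2 term by term: the squares give (\frac{1721}{2782})^2*(e_{12})^2 + (-\frac{440}{1391})^2*(e_{13})^2 + (-\frac{1479}{2782})^2*(e_{23})^2 = \frac{2961841}{7739524}*(-1) + \frac{193600}{1934881}*(+1) + \frac{2187441}{7739524}*(+1) = 0 (each basis 2-blade squares to minus the product of its generators' squares); cross terms between blades sharing an index anticommute and cancel. So B^2 = 0.
B^2 = 0, so the series truncates immediately: exp(alpha B) = 1 + alpha B (parabolic case).
Answer: 1 + \frac{3442}{4173} e_{12} - \frac{1760}{4173} e_{13} - \frac{986}{1391} e_{23}


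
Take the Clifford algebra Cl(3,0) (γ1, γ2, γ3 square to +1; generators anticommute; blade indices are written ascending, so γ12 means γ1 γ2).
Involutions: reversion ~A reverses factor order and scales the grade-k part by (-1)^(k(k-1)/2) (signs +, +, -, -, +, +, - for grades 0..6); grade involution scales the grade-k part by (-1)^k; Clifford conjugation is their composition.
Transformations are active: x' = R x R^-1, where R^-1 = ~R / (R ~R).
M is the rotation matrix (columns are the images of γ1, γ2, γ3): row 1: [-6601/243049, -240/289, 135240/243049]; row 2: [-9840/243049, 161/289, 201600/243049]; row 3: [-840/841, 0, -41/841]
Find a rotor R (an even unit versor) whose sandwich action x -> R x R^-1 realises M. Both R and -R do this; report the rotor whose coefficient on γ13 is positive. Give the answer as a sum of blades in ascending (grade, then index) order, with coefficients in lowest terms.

Method: write R = a + b12*γ12 + b13*γ13 + b23*γ23 with a^2 + b12^2 + b13^2 + b23^2 = 1 (so R^-1 = ~R). Expanding the columns R e_j ~R gives tr M = 4a^2 - 1 and, from the antisymmetric part, M21 - M12 = -4a*b12, M13 - M31 = 4a*b13, M32 - M23 = -4a*b23.
Here tr M = 116951/243049, so a^2 = (1 + tr M)/4 = 90000/243049 and a = ±300/493. Taking a = 300/493: M21 - M12 = 192000/243049, M13 - M31 = 378000/243049, M32 - M23 = -201600/243049, giving b12 = -160/493, b13 = 315/493, b23 = 168/493, i.e. R = 300/493 - 160/493*γ12 + 315/493*γ13 + 168/493*γ23.
Its γ13 coefficient is already positive.
Answer: 300/493 - 160/493*γ12 + 315/493*γ13 + 168/493*γ23. Why the constraint matters: R and -R act identically through the sandwich — M has trace 116951/243049 either way — so only the sign condition on γ13 picks one of the two preimages.


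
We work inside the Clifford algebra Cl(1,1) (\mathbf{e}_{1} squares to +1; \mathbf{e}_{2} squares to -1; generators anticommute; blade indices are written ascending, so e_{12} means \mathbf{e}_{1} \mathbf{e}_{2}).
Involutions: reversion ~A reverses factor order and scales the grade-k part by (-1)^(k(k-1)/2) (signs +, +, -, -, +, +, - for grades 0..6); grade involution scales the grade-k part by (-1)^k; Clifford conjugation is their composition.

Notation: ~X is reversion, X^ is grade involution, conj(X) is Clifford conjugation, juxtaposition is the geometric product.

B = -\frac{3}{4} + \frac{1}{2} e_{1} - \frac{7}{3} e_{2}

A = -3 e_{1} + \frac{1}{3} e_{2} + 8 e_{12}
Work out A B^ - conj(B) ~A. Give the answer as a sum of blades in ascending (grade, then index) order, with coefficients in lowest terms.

first term: \frac{13}{18} - \frac{197}{12} e_{1} + \frac{15}{4} e_{2} - \frac{77}{6} e_{12}
second term: \frac{13}{18} - \frac{197}{12} e_{1} + \frac{15}{4} e_{2} + \frac{77}{6} e_{12}
Answer: -\frac{77}{3} e_{12}


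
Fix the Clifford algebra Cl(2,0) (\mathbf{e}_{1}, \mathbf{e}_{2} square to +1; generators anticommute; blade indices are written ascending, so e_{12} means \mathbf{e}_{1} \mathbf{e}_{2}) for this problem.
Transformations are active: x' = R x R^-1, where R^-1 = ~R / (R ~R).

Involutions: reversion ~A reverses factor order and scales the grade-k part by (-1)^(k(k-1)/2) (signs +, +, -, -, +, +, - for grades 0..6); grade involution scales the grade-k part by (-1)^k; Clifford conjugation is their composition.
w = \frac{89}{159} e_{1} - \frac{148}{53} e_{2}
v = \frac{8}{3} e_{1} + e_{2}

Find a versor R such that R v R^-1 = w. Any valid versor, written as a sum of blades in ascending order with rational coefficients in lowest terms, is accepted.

R = v + w = \frac{171}{53} e_{1} - \frac{95}{53} e_{2} works: the equal norms (\frac{73}{9}) guarantee its sandwich swaps v into w.
Answer: \frac{171}{53} e_{1} - \frac{95}{53} e_{2}


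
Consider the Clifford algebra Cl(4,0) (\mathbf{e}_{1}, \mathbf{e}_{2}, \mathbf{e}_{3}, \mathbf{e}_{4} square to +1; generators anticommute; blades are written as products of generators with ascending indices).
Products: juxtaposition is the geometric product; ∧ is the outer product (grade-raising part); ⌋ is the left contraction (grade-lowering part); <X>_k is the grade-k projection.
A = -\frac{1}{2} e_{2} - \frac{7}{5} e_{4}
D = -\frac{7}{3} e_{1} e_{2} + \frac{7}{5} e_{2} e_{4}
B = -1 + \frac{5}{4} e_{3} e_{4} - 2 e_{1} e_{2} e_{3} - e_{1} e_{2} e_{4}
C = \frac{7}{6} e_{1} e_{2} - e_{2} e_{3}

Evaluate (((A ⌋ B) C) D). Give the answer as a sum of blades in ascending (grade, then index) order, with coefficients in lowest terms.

step 1: \frac{7}{4} e_{3} + \frac{7}{5} e_{1} e_{2} - e_{1} e_{3} - \frac{1}{2} e_{1} e_{4}
step 2: -\frac{49}{30} + \frac{7}{4} e_{2} - e_{1} e_{2} - \frac{7}{5} e_{1} e_{3} - \frac{7}{6} e_{2} e_{3} - \frac{7}{12} e_{2} e_{4} + \frac{49}{24} e_{1} e_{2} e_{3} + \frac{1}{2} e_{1} e_{2} e_{3} e_{4}
step 3: -\frac{91}{60} + \frac{49}{12} e_{1} + \frac{343}{72} e_{3} + \frac{49}{20} e_{4} + \frac{343}{90} e_{1} e_{2} - \frac{91}{45} e_{1} e_{3} - \frac{497}{180} e_{1} e_{4} + \frac{49}{15} e_{2} e_{3} - \frac{343}{150} e_{2} e_{4} + \frac{14}{5} e_{3} e_{4} - \frac{343}{120} e_{1} e_{3} e_{4} + \frac{49}{25} e_{1} e_{2} e_{3} e_{4}
Answer: -\frac{91}{60} + \frac{49}{12} e_{1} + \frac{343}{72} e_{3} + \frac{49}{20} e_{4} + \frac{343}{90} e_{1} e_{2} - \frac{91}{45} e_{1} e_{3} - \frac{497}{180} e_{1} e_{4} + \frac{49}{15} e_{2} e_{3} - \frac{343}{150} e_{2} e_{4} + \frac{14}{5} e_{3} e_{4} - \frac{343}{120} e_{1} e_{3} e_{4} + \frac{49}{25} e_{1} e_{2} e_{3} e_{4}


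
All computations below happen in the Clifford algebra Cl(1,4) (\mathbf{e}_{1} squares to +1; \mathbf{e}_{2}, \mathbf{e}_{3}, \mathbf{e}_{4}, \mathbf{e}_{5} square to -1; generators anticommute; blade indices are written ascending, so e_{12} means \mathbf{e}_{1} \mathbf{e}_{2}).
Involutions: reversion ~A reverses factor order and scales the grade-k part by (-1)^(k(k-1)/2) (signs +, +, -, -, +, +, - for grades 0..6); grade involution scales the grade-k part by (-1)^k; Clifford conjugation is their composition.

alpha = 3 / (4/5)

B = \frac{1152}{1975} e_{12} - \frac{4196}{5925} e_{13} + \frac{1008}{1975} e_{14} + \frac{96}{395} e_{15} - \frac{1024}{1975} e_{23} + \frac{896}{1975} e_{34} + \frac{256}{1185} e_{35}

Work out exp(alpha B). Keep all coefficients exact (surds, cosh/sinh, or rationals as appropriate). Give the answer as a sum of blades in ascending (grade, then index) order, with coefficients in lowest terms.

B^2 term by term: the squares give (\frac{1152}{1975})^2*(e_{12})^2 + (-\frac{4196}{5925})^2*(e_{13})^2 + (\frac{1008}{1975})^2*(e_{14})^2 + (\frac{96}{395})^2*(e_{15})^2 + (-\frac{1024}{1975})^2*(e_{23})^2 + (\frac{896}{1975})^2*(e_{34})^2 + (\frac{256}{1185})^2*(e_{35})^2 = \frac{1327104}{3900625}*(+1) + \frac{17606416}{35105625}*(+1) + \frac{1016064}{3900625}*(+1) + \frac{9216}{156025}*(+1) + \frac{1048576}{3900625}*(-1) + \frac{802816}{3900625}*(-1) + \frac{65536}{1404225}*(-1) = \frac{16}{25} (each basis 2-blade squares to minus the product of its generators' squares); cross terms between blades sharing an index anticommute and cancel; the commuting (index-disjoint) pairs give grade-4 terms 2*c*c'*(blade product), which cancel blade by blade — e_{1234}: \frac{2064384}{3900625} - \frac{2064384}{3900625} = 0; e_{1235}: \frac{196608}{780125} - \frac{196608}{780125} = 0; e_{1345}: -\frac{172032}{780125} + \frac{172032}{780125} = 0 — confirming B is simple. So B^2 = \frac{16}{25}.
B^2 = \frac{16}{25} — B^2 > 0, so the exponential closes hyperbolically: l = \frac{4}{5}, alpha*l = 3, so exp(alpha B) = cosh(3) + (sinh(3)/(\frac{4}{5}))*B = \cosh{\left(3 \right)} + (\frac{5 \sinh{\left(3 \right)}}{4})*B.
Answer: \cosh{\left(3 \right)} + \frac{288 \sinh{\left(3 \right)}}{395} e_{12} - \frac{1049 \sinh{\left(3 \right)}}{1185} e_{13} + \frac{252 \sinh{\left(3 \right)}}{395} e_{14} + \frac{24 \sinh{\left(3 \right)}}{79} e_{15} - \frac{256 \sinh{\left(3 \right)}}{395} e_{23} + \frac{224 \sinh{\left(3 \right)}}{395} e_{34} + \frac{64 \sinh{\left(3 \right)}}{237} e_{35}
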